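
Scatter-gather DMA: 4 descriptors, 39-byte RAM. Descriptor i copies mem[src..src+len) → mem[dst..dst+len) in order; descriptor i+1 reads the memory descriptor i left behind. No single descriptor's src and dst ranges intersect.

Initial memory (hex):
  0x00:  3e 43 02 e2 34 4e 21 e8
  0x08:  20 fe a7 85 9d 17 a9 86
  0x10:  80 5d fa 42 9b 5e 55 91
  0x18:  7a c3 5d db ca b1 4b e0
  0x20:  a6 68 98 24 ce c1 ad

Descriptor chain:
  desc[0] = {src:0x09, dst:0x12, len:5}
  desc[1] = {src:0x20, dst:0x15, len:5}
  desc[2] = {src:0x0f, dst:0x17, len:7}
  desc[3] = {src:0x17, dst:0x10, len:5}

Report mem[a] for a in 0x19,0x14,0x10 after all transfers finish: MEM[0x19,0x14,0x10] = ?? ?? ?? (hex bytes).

D0: mem[0x12..0x16] <- [fe a7 85 9d 17]
D1: mem[0x15..0x19] <- [a6 68 98 24 ce]
D2: mem[0x17..0x1d] <- [86 80 5d fe a7 85 a6]
D3: mem[0x10..0x14] <- [86 80 5d fe a7]
query mem[0x19]=0x5d, mem[0x14]=0xa7, mem[0x10]=0x86

MEM[0x19,0x14,0x10] = 5d a7 86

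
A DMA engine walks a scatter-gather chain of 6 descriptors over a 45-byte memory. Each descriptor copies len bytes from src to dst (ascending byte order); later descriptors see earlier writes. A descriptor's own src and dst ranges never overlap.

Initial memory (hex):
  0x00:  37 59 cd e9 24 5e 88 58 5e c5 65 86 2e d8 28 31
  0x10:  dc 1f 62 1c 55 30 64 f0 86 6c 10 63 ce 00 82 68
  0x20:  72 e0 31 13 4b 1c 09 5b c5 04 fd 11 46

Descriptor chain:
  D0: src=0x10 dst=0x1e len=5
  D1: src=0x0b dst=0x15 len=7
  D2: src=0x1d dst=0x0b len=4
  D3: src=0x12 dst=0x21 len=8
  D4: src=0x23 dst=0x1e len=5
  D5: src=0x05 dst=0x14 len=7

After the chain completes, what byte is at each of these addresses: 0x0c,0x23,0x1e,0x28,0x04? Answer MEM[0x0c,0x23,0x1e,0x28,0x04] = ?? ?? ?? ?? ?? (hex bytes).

D0: mem[0x1e..0x22] <- [dc 1f 62 1c 55]
D1: mem[0x15..0x1b] <- [86 2e d8 28 31 dc 1f]
D2: mem[0x0b..0x0e] <- [00 dc 1f 62]
D3: mem[0x21..0x28] <- [62 1c 55 86 2e d8 28 31]
D4: mem[0x1e..0x22] <- [55 86 2e d8 28]
D5: mem[0x14..0x1a] <- [5e 88 58 5e c5 65 00]
query mem[0x0c]=0xdc, mem[0x23]=0x55, mem[0x1e]=0x55, mem[0x28]=0x31, mem[0x04]=0x24

MEM[0x0c,0x23,0x1e,0x28,0x04] = dc 55 55 31 24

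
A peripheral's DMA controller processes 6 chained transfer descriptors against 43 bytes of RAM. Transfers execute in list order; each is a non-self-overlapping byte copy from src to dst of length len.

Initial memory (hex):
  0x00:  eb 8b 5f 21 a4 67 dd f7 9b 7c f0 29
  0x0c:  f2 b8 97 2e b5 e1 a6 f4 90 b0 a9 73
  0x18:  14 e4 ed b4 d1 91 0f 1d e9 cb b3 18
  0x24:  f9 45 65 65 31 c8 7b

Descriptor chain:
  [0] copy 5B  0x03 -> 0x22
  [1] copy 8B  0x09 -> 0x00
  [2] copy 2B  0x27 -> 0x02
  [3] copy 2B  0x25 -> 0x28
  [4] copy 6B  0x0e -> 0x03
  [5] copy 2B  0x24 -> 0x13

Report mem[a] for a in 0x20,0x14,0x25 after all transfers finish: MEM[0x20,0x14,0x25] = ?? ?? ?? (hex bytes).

MEM[0x20,0x14,0x25] = e9 dd dd

[0] 0x03->0x22 len=5 : 21 a4 67 dd f7
[1] 0x09->0x00 len=8 : 7c f0 29 f2 b8 97 2e b5
[2] 0x27->0x02 len=2 : 65 31
[3] 0x25->0x28 len=2 : dd f7
[4] 0x0e->0x03 len=6 : 97 2e b5 e1 a6 f4
[5] 0x24->0x13 len=2 : 67 dd
query mem[0x20]=0xe9, mem[0x14]=0xdd, mem[0x25]=0xdd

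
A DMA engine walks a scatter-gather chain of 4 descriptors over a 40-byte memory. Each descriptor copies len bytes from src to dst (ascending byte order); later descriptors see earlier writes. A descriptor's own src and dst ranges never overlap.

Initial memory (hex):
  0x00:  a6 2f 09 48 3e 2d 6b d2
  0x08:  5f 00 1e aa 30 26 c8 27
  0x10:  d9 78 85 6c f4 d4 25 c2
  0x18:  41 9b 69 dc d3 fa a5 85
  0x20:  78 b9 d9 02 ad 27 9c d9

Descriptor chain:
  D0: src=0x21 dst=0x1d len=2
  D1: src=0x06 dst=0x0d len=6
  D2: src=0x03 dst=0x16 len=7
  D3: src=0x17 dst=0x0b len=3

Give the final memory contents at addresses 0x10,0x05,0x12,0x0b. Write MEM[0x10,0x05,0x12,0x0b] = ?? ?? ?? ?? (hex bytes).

[0] 0x21->0x1d len=2 : b9 d9
[1] 0x06->0x0d len=6 : 6b d2 5f 00 1e aa
[2] 0x03->0x16 len=7 : 48 3e 2d 6b d2 5f 00
[3] 0x17->0x0b len=3 : 3e 2d 6b
query mem[0x10]=0x00, mem[0x05]=0x2d, mem[0x12]=0xaa, mem[0x0b]=0x3e

MEM[0x10,0x05,0x12,0x0b] = 00 2d aa 3e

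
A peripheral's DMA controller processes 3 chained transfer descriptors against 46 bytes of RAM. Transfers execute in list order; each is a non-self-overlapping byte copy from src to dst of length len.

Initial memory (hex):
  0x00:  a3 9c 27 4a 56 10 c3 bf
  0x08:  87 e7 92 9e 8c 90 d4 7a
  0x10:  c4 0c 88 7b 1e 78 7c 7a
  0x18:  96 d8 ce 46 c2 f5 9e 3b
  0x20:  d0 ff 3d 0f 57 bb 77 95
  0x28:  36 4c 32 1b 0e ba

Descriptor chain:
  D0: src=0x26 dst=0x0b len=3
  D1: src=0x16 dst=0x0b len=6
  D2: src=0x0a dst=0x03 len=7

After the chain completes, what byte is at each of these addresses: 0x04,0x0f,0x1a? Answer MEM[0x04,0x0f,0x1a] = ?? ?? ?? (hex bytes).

MEM[0x04,0x0f,0x1a] = 7c ce ce

  after D0: wrote 3B at 0x0b = 779536
  after D1: wrote 6B at 0x0b = 7c7a96d8ce46
  after D2: wrote 7B at 0x03 = 927c7a96d8ce46
query mem[0x04]=0x7c, mem[0x0f]=0xce, mem[0x1a]=0xce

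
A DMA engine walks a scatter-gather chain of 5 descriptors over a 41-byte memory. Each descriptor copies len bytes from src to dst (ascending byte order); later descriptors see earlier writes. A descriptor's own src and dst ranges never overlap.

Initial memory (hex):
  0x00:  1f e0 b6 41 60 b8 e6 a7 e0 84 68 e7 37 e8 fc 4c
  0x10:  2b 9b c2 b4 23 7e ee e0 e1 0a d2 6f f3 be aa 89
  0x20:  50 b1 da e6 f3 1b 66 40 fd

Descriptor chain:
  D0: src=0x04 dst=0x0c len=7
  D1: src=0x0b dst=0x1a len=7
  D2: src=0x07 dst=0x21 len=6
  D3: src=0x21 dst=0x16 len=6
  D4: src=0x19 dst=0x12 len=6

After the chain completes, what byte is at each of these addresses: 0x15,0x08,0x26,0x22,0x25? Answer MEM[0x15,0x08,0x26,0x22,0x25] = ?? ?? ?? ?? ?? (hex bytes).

[0] 0x04->0x0c len=7 : 60 b8 e6 a7 e0 84 68
[1] 0x0b->0x1a len=7 : e7 60 b8 e6 a7 e0 84
[2] 0x07->0x21 len=6 : a7 e0 84 68 e7 60
[3] 0x21->0x16 len=6 : a7 e0 84 68 e7 60
[4] 0x19->0x12 len=6 : 68 e7 60 b8 e6 a7
query mem[0x15]=0xb8, mem[0x08]=0xe0, mem[0x26]=0x60, mem[0x22]=0xe0, mem[0x25]=0xe7

MEM[0x15,0x08,0x26,0x22,0x25] = b8 e0 60 e0 e7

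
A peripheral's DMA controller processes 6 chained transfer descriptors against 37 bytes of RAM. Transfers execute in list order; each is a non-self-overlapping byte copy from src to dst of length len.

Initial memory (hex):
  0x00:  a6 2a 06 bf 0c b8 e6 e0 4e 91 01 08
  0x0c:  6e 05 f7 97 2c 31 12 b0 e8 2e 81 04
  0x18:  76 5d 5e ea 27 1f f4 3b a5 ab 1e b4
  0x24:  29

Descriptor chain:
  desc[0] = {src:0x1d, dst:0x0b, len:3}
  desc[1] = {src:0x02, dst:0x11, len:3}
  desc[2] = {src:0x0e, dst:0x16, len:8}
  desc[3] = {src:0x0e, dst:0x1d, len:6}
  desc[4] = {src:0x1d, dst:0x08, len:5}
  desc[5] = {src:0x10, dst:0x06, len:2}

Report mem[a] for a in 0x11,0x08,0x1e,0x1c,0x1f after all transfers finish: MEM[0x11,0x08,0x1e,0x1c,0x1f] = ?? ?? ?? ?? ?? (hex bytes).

#0 dst[0x0b+3] := {0x1f,0xf4,0x3b}
#1 dst[0x11+3] := {0x06,0xbf,0x0c}
#2 dst[0x16+8] := {0xf7,0x97,0x2c,0x06,0xbf,0x0c,0xe8,0x2e}
#3 dst[0x1d+6] := {0xf7,0x97,0x2c,0x06,0xbf,0x0c}
#4 dst[0x08+5] := {0xf7,0x97,0x2c,0x06,0xbf}
#5 dst[0x06+2] := {0x2c,0x06}
query mem[0x11]=0x06, mem[0x08]=0xf7, mem[0x1e]=0x97, mem[0x1c]=0xe8, mem[0x1f]=0x2c

MEM[0x11,0x08,0x1e,0x1c,0x1f] = 06 f7 97 e8 2c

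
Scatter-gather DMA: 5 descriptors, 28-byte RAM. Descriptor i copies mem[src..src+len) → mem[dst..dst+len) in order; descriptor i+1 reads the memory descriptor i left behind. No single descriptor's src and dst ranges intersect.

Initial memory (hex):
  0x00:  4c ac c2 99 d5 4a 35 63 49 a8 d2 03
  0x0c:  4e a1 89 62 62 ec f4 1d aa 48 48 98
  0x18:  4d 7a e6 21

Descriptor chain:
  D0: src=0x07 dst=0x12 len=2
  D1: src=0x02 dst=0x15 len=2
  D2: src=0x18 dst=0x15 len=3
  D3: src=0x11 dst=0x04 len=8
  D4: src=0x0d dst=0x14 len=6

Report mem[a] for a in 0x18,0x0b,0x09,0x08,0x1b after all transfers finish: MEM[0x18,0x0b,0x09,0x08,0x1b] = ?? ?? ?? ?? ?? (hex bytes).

#0 dst[0x12+2] := {0x63,0x49}
#1 dst[0x15+2] := {0xc2,0x99}
#2 dst[0x15+3] := {0x4d,0x7a,0xe6}
#3 dst[0x04+8] := {0xec,0x63,0x49,0xaa,0x4d,0x7a,0xe6,0x4d}
#4 dst[0x14+6] := {0xa1,0x89,0x62,0x62,0xec,0x63}
query mem[0x18]=0xec, mem[0x0b]=0x4d, mem[0x09]=0x7a, mem[0x08]=0x4d, mem[0x1b]=0x21

MEM[0x18,0x0b,0x09,0x08,0x1b] = ec 4d 7a 4d 21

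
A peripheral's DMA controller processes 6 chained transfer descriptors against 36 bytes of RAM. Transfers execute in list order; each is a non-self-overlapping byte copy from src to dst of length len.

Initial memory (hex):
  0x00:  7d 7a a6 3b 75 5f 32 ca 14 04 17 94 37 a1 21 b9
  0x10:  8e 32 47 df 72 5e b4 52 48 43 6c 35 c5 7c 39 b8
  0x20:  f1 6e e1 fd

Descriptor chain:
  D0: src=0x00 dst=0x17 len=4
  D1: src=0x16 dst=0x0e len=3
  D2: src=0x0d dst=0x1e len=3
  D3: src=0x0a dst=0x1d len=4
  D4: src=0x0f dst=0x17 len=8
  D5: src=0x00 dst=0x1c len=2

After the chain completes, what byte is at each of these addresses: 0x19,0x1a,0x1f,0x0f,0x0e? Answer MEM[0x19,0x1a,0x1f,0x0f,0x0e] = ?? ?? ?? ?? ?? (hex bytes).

MEM[0x19,0x1a,0x1f,0x0f,0x0e] = 32 47 37 7d b4

  after D0: wrote 4B at 0x17 = 7d7aa63b
  after D1: wrote 3B at 0x0e = b47d7a
  after D2: wrote 3B at 0x1e = a1b47d
  after D3: wrote 4B at 0x1d = 179437a1
  after D4: wrote 8B at 0x17 = 7d7a3247df725eb4
  after D5: wrote 2B at 0x1c = 7d7a
query mem[0x19]=0x32, mem[0x1a]=0x47, mem[0x1f]=0x37, mem[0x0f]=0x7d, mem[0x0e]=0xb4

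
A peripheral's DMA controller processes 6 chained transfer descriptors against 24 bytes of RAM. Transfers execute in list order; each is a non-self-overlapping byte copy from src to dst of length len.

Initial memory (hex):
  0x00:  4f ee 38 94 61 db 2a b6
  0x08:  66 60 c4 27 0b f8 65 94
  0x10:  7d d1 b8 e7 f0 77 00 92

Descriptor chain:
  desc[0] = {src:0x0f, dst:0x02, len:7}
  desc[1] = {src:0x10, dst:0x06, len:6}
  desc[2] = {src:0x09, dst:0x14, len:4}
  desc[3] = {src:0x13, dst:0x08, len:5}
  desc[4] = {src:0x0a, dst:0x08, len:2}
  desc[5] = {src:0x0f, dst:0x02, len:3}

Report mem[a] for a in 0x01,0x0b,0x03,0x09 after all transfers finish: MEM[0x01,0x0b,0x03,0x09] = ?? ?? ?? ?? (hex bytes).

MEM[0x01,0x0b,0x03,0x09] = ee 77 7d 77

  after D0: wrote 7B at 0x02 = 947dd1b8e7f077
  after D1: wrote 6B at 0x06 = 7dd1b8e7f077
  after D2: wrote 4B at 0x14 = e7f0770b
  after D3: wrote 5B at 0x08 = e7e7f0770b
  after D4: wrote 2B at 0x08 = f077
  after D5: wrote 3B at 0x02 = 947dd1
query mem[0x01]=0xee, mem[0x0b]=0x77, mem[0x03]=0x7d, mem[0x09]=0x77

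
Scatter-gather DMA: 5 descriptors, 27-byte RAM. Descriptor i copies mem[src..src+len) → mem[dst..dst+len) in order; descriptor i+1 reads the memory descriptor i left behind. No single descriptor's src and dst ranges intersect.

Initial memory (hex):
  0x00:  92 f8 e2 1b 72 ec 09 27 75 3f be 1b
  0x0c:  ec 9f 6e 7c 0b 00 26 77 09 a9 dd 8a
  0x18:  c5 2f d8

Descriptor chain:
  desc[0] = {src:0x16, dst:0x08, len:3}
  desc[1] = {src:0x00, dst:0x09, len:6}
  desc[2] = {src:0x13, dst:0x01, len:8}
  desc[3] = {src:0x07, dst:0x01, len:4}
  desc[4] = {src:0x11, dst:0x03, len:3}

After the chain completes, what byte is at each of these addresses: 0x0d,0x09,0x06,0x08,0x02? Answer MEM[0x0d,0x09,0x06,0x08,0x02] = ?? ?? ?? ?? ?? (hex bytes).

#0 dst[0x08+3] := {0xdd,0x8a,0xc5}
#1 dst[0x09+6] := {0x92,0xf8,0xe2,0x1b,0x72,0xec}
#2 dst[0x01+8] := {0x77,0x09,0xa9,0xdd,0x8a,0xc5,0x2f,0xd8}
#3 dst[0x01+4] := {0x2f,0xd8,0x92,0xf8}
#4 dst[0x03+3] := {0x00,0x26,0x77}
query mem[0x0d]=0x72, mem[0x09]=0x92, mem[0x06]=0xc5, mem[0x08]=0xd8, mem[0x02]=0xd8

MEM[0x0d,0x09,0x06,0x08,0x02] = 72 92 c5 d8 d8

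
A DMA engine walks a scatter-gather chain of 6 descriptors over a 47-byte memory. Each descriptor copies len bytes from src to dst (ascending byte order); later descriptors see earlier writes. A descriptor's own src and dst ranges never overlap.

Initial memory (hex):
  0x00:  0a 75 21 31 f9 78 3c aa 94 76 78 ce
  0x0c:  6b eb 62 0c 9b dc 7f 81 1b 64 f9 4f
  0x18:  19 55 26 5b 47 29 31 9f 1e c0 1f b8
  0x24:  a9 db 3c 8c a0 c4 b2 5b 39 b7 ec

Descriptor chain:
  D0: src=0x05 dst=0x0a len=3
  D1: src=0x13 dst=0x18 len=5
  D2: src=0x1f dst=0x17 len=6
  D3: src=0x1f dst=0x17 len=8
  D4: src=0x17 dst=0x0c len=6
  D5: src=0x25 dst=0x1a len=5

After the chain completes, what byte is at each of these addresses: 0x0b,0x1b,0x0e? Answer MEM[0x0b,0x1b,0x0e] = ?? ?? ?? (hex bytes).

[0] 0x05->0x0a len=3 : 78 3c aa
[1] 0x13->0x18 len=5 : 81 1b 64 f9 4f
[2] 0x1f->0x17 len=6 : 9f 1e c0 1f b8 a9
[3] 0x1f->0x17 len=8 : 9f 1e c0 1f b8 a9 db 3c
[4] 0x17->0x0c len=6 : 9f 1e c0 1f b8 a9
[5] 0x25->0x1a len=5 : db 3c 8c a0 c4
query mem[0x0b]=0x3c, mem[0x1b]=0x3c, mem[0x0e]=0xc0

MEM[0x0b,0x1b,0x0e] = 3c 3c c0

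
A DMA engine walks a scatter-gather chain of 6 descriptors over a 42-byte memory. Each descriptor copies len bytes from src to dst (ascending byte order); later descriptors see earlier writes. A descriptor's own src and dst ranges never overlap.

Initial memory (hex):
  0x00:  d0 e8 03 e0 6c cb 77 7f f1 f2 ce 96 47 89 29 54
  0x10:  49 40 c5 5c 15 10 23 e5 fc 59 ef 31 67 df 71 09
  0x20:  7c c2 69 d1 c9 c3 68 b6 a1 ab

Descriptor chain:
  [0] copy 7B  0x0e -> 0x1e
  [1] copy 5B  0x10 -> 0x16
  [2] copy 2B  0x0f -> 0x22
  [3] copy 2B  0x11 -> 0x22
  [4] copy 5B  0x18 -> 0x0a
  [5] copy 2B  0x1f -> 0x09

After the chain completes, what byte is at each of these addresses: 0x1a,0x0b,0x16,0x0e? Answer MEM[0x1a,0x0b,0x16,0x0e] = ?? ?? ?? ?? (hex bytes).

MEM[0x1a,0x0b,0x16,0x0e] = 15 5c 49 67

D0: mem[0x1e..0x24] <- [29 54 49 40 c5 5c 15]
D1: mem[0x16..0x1a] <- [49 40 c5 5c 15]
D2: mem[0x22..0x23] <- [54 49]
D3: mem[0x22..0x23] <- [40 c5]
D4: mem[0x0a..0x0e] <- [c5 5c 15 31 67]
D5: mem[0x09..0x0a] <- [54 49]
query mem[0x1a]=0x15, mem[0x0b]=0x5c, mem[0x16]=0x49, mem[0x0e]=0x67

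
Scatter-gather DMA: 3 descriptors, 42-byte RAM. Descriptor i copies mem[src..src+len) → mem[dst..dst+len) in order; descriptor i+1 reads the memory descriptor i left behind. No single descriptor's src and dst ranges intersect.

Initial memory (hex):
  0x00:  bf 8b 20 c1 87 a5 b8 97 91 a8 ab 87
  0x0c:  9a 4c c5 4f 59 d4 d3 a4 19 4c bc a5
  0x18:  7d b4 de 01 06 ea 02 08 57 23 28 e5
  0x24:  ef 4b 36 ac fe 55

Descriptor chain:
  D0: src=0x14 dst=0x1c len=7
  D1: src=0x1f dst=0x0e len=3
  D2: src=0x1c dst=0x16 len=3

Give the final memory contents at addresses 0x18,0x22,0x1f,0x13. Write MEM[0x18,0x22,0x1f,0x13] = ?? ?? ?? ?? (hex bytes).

MEM[0x18,0x22,0x1f,0x13] = bc de a5 a4

[0] 0x14->0x1c len=7 : 19 4c bc a5 7d b4 de
[1] 0x1f->0x0e len=3 : a5 7d b4
[2] 0x1c->0x16 len=3 : 19 4c bc
query mem[0x18]=0xbc, mem[0x22]=0xde, mem[0x1f]=0xa5, mem[0x13]=0xa4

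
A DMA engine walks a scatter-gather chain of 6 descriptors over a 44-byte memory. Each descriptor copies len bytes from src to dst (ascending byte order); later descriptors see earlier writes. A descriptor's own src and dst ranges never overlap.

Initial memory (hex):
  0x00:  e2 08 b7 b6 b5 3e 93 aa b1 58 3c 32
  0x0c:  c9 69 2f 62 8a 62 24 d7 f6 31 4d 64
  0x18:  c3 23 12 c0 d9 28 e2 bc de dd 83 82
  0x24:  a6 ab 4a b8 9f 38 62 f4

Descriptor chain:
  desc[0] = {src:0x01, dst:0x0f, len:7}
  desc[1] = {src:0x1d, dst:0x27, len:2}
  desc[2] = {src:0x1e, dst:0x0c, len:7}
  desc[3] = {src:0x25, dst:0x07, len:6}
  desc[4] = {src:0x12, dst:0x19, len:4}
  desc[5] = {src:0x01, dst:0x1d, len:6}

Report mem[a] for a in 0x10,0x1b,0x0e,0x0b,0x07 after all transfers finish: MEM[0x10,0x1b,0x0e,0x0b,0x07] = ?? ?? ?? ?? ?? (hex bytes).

#0 dst[0x0f+7] := {0x08,0xb7,0xb6,0xb5,0x3e,0x93,0xaa}
#1 dst[0x27+2] := {0x28,0xe2}
#2 dst[0x0c+7] := {0xe2,0xbc,0xde,0xdd,0x83,0x82,0xa6}
#3 dst[0x07+6] := {0xab,0x4a,0x28,0xe2,0x38,0x62}
#4 dst[0x19+4] := {0xa6,0x3e,0x93,0xaa}
#5 dst[0x1d+6] := {0x08,0xb7,0xb6,0xb5,0x3e,0x93}
query mem[0x10]=0x83, mem[0x1b]=0x93, mem[0x0e]=0xde, mem[0x0b]=0x38, mem[0x07]=0xab

MEM[0x10,0x1b,0x0e,0x0b,0x07] = 83 93 de 38 ab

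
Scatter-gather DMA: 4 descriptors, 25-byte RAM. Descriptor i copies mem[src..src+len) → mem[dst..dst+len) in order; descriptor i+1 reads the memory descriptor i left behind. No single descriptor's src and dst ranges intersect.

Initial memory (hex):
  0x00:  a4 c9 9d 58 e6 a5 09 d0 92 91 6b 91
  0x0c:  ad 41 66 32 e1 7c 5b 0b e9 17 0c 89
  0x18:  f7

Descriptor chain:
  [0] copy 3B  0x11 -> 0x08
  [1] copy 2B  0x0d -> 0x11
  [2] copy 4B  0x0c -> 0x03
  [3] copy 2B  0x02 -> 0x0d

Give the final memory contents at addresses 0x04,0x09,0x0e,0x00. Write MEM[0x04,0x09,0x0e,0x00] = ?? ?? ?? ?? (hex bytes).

[0] 0x11->0x08 len=3 : 7c 5b 0b
[1] 0x0d->0x11 len=2 : 41 66
[2] 0x0c->0x03 len=4 : ad 41 66 32
[3] 0x02->0x0d len=2 : 9d ad
query mem[0x04]=0x41, mem[0x09]=0x5b, mem[0x0e]=0xad, mem[0x00]=0xa4

MEM[0x04,0x09,0x0e,0x00] = 41 5b ad a4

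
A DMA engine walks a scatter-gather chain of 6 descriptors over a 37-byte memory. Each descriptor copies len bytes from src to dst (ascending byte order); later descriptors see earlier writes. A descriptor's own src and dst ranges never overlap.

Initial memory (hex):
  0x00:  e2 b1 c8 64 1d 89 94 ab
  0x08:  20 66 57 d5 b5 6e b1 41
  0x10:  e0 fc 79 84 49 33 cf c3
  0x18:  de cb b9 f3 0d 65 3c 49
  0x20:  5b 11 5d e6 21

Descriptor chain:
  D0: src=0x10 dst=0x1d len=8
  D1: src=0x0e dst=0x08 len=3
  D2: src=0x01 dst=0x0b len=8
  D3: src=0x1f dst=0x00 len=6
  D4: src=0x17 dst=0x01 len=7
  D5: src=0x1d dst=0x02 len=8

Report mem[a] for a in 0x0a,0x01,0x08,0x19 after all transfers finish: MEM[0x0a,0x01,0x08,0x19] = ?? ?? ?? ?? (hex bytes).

MEM[0x0a,0x01,0x08,0x19] = e0 c3 cf cb

[0] 0x10->0x1d len=8 : e0 fc 79 84 49 33 cf c3
[1] 0x0e->0x08 len=3 : b1 41 e0
[2] 0x01->0x0b len=8 : b1 c8 64 1d 89 94 ab b1
[3] 0x1f->0x00 len=6 : 79 84 49 33 cf c3
[4] 0x17->0x01 len=7 : c3 de cb b9 f3 0d e0
[5] 0x1d->0x02 len=8 : e0 fc 79 84 49 33 cf c3
query mem[0x0a]=0xe0, mem[0x01]=0xc3, mem[0x08]=0xcf, mem[0x19]=0xcb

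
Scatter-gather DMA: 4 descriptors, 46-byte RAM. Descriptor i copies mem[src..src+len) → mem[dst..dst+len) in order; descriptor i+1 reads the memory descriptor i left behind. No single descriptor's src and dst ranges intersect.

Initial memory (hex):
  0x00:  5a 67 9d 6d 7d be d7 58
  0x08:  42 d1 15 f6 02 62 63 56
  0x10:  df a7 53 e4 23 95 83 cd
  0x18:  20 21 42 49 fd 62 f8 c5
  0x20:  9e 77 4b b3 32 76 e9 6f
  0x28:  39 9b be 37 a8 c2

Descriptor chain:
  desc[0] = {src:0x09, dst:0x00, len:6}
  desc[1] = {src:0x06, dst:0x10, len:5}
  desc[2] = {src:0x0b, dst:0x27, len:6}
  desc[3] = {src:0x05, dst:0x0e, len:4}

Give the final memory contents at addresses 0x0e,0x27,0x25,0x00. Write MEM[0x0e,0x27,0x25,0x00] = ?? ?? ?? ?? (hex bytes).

MEM[0x0e,0x27,0x25,0x00] = 63 f6 76 d1

D0: mem[0x00..0x05] <- [d1 15 f6 02 62 63]
D1: mem[0x10..0x14] <- [d7 58 42 d1 15]
D2: mem[0x27..0x2c] <- [f6 02 62 63 56 d7]
D3: mem[0x0e..0x11] <- [63 d7 58 42]
query mem[0x0e]=0x63, mem[0x27]=0xf6, mem[0x25]=0x76, mem[0x00]=0xd1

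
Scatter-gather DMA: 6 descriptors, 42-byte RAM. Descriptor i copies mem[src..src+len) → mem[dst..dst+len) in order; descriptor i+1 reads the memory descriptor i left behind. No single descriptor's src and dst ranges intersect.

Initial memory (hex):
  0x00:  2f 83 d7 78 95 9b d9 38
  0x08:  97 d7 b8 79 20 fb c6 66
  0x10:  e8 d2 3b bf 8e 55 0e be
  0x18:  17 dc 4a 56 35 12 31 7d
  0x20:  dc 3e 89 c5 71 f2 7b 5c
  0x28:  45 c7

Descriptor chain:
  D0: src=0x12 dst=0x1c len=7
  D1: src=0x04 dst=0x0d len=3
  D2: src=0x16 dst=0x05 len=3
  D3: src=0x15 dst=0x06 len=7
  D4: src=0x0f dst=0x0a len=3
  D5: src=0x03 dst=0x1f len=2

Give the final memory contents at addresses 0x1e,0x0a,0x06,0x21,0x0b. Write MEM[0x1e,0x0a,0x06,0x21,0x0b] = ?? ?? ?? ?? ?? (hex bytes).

MEM[0x1e,0x0a,0x06,0x21,0x0b] = 8e d9 55 be e8

#0 dst[0x1c+7] := {0x3b,0xbf,0x8e,0x55,0x0e,0xbe,0x17}
#1 dst[0x0d+3] := {0x95,0x9b,0xd9}
#2 dst[0x05+3] := {0x0e,0xbe,0x17}
#3 dst[0x06+7] := {0x55,0x0e,0xbe,0x17,0xdc,0x4a,0x56}
#4 dst[0x0a+3] := {0xd9,0xe8,0xd2}
#5 dst[0x1f+2] := {0x78,0x95}
query mem[0x1e]=0x8e, mem[0x0a]=0xd9, mem[0x06]=0x55, mem[0x21]=0xbe, mem[0x0b]=0xe8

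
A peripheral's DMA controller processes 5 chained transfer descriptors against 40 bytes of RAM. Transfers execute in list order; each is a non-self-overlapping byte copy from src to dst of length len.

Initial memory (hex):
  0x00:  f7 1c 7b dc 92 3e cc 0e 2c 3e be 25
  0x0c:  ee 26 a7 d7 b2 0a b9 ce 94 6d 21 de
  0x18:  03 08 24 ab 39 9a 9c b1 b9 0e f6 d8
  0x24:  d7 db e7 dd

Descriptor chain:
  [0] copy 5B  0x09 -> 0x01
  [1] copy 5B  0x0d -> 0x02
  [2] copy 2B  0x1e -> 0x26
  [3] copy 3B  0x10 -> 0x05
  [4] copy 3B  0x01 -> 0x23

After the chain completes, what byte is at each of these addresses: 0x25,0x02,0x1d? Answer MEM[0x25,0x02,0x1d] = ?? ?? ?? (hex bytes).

MEM[0x25,0x02,0x1d] = a7 26 9a

  after D0: wrote 5B at 0x01 = 3ebe25ee26
  after D1: wrote 5B at 0x02 = 26a7d7b20a
  after D2: wrote 2B at 0x26 = 9cb1
  after D3: wrote 3B at 0x05 = b20ab9
  after D4: wrote 3B at 0x23 = 3e26a7
query mem[0x25]=0xa7, mem[0x02]=0x26, mem[0x1d]=0x9a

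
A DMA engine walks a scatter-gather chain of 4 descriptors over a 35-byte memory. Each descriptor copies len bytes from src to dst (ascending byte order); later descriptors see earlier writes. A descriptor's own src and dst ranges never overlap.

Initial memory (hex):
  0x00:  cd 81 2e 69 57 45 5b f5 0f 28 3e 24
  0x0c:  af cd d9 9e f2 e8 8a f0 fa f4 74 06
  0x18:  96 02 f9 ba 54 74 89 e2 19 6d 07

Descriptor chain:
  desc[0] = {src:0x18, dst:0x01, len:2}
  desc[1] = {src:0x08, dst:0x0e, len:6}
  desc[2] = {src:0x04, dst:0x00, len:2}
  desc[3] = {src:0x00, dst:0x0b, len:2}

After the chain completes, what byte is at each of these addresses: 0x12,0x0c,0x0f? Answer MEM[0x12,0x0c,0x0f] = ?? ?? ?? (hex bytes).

#0 dst[0x01+2] := {0x96,0x02}
#1 dst[0x0e+6] := {0x0f,0x28,0x3e,0x24,0xaf,0xcd}
#2 dst[0x00+2] := {0x57,0x45}
#3 dst[0x0b+2] := {0x57,0x45}
query mem[0x12]=0xaf, mem[0x0c]=0x45, mem[0x0f]=0x28

MEM[0x12,0x0c,0x0f] = af 45 28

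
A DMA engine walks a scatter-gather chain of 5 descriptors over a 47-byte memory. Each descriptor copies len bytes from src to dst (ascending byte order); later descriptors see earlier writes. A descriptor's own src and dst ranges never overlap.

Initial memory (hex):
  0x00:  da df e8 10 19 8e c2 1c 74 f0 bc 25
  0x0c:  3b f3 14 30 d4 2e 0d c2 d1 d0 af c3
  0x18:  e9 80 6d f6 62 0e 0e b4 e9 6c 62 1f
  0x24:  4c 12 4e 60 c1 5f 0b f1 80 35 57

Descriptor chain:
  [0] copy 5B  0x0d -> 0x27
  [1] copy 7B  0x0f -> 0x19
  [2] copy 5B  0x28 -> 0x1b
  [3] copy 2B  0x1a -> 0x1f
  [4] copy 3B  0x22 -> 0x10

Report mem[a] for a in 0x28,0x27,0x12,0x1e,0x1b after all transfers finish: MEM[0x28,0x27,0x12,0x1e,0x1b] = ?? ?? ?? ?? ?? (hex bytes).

  after D0: wrote 5B at 0x27 = f31430d42e
  after D1: wrote 7B at 0x19 = 30d42e0dc2d1d0
  after D2: wrote 5B at 0x1b = 1430d42e80
  after D3: wrote 2B at 0x1f = d414
  after D4: wrote 3B at 0x10 = 621f4c
query mem[0x28]=0x14, mem[0x27]=0xf3, mem[0x12]=0x4c, mem[0x1e]=0x2e, mem[0x1b]=0x14

MEM[0x28,0x27,0x12,0x1e,0x1b] = 14 f3 4c 2e 14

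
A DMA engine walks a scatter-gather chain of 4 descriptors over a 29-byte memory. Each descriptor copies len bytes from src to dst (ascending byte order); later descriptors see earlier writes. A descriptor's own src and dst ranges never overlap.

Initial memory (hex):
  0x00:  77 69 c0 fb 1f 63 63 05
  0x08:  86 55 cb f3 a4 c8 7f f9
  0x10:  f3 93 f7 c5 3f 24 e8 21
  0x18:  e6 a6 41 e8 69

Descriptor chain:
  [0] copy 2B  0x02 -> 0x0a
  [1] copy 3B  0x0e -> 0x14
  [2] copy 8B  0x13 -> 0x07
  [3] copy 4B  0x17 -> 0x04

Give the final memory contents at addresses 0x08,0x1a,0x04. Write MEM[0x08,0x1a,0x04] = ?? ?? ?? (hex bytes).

MEM[0x08,0x1a,0x04] = 7f 41 21

[0] 0x02->0x0a len=2 : c0 fb
[1] 0x0e->0x14 len=3 : 7f f9 f3
[2] 0x13->0x07 len=8 : c5 7f f9 f3 21 e6 a6 41
[3] 0x17->0x04 len=4 : 21 e6 a6 41
query mem[0x08]=0x7f, mem[0x1a]=0x41, mem[0x04]=0x21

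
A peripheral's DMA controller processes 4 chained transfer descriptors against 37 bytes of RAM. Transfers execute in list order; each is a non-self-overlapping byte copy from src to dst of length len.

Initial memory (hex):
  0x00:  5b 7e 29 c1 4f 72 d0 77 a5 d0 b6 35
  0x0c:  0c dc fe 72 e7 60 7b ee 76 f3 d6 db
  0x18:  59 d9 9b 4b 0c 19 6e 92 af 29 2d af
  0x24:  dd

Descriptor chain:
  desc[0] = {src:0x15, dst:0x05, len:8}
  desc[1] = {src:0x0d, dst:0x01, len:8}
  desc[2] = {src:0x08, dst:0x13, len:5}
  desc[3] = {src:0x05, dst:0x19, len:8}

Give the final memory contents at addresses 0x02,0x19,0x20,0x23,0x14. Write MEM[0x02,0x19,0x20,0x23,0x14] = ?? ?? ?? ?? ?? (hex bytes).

[0] 0x15->0x05 len=8 : f3 d6 db 59 d9 9b 4b 0c
[1] 0x0d->0x01 len=8 : dc fe 72 e7 60 7b ee 76
[2] 0x08->0x13 len=5 : 76 d9 9b 4b 0c
[3] 0x05->0x19 len=8 : 60 7b ee 76 d9 9b 4b 0c
query mem[0x02]=0xfe, mem[0x19]=0x60, mem[0x20]=0x0c, mem[0x23]=0xaf, mem[0x14]=0xd9

MEM[0x02,0x19,0x20,0x23,0x14] = fe 60 0c af d9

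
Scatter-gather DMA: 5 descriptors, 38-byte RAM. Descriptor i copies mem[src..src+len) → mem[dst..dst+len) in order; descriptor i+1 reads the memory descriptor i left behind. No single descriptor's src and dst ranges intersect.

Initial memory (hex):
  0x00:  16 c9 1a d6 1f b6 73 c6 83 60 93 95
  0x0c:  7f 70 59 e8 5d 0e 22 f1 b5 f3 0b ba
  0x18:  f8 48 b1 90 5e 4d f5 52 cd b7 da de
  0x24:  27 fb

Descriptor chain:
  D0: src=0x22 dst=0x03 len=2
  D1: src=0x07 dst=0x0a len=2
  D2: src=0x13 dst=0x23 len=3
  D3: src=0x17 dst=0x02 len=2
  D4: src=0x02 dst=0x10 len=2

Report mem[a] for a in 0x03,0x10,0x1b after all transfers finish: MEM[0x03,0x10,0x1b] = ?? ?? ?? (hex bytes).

#0 dst[0x03+2] := {0xda,0xde}
#1 dst[0x0a+2] := {0xc6,0x83}
#2 dst[0x23+3] := {0xf1,0xb5,0xf3}
#3 dst[0x02+2] := {0xba,0xf8}
#4 dst[0x10+2] := {0xba,0xf8}
query mem[0x03]=0xf8, mem[0x10]=0xba, mem[0x1b]=0x90

MEM[0x03,0x10,0x1b] = f8 ba 90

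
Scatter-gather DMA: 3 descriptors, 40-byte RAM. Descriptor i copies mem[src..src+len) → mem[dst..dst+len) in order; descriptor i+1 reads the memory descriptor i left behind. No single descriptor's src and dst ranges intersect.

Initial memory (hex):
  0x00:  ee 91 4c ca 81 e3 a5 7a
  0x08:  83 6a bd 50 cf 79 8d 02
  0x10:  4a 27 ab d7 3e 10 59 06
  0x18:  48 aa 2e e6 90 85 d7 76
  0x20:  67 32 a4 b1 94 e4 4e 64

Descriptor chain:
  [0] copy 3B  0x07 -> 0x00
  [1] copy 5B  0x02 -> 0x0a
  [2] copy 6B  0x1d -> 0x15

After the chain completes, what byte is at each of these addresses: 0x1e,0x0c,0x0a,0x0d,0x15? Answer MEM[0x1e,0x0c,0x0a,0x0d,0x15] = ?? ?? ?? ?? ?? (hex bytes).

MEM[0x1e,0x0c,0x0a,0x0d,0x15] = d7 81 6a e3 85

#0 dst[0x00+3] := {0x7a,0x83,0x6a}
#1 dst[0x0a+5] := {0x6a,0xca,0x81,0xe3,0xa5}
#2 dst[0x15+6] := {0x85,0xd7,0x76,0x67,0x32,0xa4}
query mem[0x1e]=0xd7, mem[0x0c]=0x81, mem[0x0a]=0x6a, mem[0x0d]=0xe3, mem[0x15]=0x85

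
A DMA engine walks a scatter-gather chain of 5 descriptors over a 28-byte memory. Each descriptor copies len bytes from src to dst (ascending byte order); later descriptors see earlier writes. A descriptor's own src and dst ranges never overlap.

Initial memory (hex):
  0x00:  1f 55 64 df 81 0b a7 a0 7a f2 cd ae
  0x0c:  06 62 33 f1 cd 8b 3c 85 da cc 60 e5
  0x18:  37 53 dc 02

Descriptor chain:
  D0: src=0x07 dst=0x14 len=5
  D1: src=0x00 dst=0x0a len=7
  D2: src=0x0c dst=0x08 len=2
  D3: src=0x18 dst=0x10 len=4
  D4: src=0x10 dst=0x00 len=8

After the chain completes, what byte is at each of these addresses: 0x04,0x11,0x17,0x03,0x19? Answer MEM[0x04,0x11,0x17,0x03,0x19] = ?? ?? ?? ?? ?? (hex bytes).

[0] 0x07->0x14 len=5 : a0 7a f2 cd ae
[1] 0x00->0x0a len=7 : 1f 55 64 df 81 0b a7
[2] 0x0c->0x08 len=2 : 64 df
[3] 0x18->0x10 len=4 : ae 53 dc 02
[4] 0x10->0x00 len=8 : ae 53 dc 02 a0 7a f2 cd
query mem[0x04]=0xa0, mem[0x11]=0x53, mem[0x17]=0xcd, mem[0x03]=0x02, mem[0x19]=0x53

MEM[0x04,0x11,0x17,0x03,0x19] = a0 53 cd 02 53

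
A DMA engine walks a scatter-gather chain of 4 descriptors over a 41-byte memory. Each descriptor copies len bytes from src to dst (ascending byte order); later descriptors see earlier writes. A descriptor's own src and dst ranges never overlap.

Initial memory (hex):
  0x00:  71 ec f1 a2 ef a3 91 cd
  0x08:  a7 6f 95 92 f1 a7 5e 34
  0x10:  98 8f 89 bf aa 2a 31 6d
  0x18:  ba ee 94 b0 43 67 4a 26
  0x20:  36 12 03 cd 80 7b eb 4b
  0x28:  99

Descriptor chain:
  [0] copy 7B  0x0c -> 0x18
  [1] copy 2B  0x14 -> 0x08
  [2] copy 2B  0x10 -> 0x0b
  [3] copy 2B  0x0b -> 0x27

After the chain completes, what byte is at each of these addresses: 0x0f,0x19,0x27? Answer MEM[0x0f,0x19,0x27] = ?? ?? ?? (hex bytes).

MEM[0x0f,0x19,0x27] = 34 a7 98

  after D0: wrote 7B at 0x18 = f1a75e34988f89
  after D1: wrote 2B at 0x08 = aa2a
  after D2: wrote 2B at 0x0b = 988f
  after D3: wrote 2B at 0x27 = 988f
query mem[0x0f]=0x34, mem[0x19]=0xa7, mem[0x27]=0x98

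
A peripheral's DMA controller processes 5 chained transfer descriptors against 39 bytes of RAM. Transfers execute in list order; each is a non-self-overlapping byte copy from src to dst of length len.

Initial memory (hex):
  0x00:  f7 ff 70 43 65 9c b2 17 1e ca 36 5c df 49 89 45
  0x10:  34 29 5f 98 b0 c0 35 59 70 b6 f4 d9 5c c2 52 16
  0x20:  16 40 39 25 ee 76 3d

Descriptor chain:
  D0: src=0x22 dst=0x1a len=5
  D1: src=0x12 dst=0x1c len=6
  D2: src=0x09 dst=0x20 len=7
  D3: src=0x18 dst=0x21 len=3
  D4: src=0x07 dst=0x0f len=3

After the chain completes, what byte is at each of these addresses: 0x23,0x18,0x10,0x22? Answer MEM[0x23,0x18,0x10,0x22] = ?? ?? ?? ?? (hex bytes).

MEM[0x23,0x18,0x10,0x22] = 39 70 1e b6

  after D0: wrote 5B at 0x1a = 3925ee763d
  after D1: wrote 6B at 0x1c = 5f98b0c03559
  after D2: wrote 7B at 0x20 = ca365cdf498945
  after D3: wrote 3B at 0x21 = 70b639
  after D4: wrote 3B at 0x0f = 171eca
query mem[0x23]=0x39, mem[0x18]=0x70, mem[0x10]=0x1e, mem[0x22]=0xb6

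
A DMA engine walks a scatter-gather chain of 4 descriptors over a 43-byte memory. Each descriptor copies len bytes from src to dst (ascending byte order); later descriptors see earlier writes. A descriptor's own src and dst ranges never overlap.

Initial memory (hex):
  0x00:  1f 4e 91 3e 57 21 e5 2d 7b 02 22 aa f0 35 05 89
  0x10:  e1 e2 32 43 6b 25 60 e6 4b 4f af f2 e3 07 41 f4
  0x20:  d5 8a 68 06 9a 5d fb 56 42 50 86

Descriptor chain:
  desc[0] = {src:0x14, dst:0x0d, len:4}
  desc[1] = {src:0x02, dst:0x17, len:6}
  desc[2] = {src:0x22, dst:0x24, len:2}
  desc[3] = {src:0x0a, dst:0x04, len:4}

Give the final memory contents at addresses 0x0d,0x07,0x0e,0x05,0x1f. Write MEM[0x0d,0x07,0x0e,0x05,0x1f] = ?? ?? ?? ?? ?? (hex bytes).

  after D0: wrote 4B at 0x0d = 6b2560e6
  after D1: wrote 6B at 0x17 = 913e5721e52d
  after D2: wrote 2B at 0x24 = 6806
  after D3: wrote 4B at 0x04 = 22aaf06b
query mem[0x0d]=0x6b, mem[0x07]=0x6b, mem[0x0e]=0x25, mem[0x05]=0xaa, mem[0x1f]=0xf4

MEM[0x0d,0x07,0x0e,0x05,0x1f] = 6b 6b 25 aa f4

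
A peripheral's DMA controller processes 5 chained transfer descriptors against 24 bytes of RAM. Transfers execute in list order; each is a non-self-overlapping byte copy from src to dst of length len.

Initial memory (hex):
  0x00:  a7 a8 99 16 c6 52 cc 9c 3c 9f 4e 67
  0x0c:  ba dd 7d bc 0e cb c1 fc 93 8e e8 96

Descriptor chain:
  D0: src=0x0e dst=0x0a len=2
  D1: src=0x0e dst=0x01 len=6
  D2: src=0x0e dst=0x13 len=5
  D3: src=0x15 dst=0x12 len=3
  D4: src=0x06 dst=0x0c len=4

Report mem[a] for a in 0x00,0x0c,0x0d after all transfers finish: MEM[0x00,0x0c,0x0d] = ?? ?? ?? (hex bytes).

[0] 0x0e->0x0a len=2 : 7d bc
[1] 0x0e->0x01 len=6 : 7d bc 0e cb c1 fc
[2] 0x0e->0x13 len=5 : 7d bc 0e cb c1
[3] 0x15->0x12 len=3 : 0e cb c1
[4] 0x06->0x0c len=4 : fc 9c 3c 9f
query mem[0x00]=0xa7, mem[0x0c]=0xfc, mem[0x0d]=0x9c

MEM[0x00,0x0c,0x0d] = a7 fc 9c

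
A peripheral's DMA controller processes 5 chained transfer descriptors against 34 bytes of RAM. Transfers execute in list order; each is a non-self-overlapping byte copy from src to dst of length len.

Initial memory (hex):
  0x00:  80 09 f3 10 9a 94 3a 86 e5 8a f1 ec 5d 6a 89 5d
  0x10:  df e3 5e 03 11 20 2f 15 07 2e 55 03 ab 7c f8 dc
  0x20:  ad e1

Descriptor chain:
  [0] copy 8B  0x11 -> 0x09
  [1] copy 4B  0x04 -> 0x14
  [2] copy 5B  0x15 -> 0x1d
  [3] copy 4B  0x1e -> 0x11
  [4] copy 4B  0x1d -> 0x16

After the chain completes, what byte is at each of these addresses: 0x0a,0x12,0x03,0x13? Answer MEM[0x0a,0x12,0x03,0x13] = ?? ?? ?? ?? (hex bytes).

MEM[0x0a,0x12,0x03,0x13] = 5e 86 10 07

[0] 0x11->0x09 len=8 : e3 5e 03 11 20 2f 15 07
[1] 0x04->0x14 len=4 : 9a 94 3a 86
[2] 0x15->0x1d len=5 : 94 3a 86 07 2e
[3] 0x1e->0x11 len=4 : 3a 86 07 2e
[4] 0x1d->0x16 len=4 : 94 3a 86 07
query mem[0x0a]=0x5e, mem[0x12]=0x86, mem[0x03]=0x10, mem[0x13]=0x07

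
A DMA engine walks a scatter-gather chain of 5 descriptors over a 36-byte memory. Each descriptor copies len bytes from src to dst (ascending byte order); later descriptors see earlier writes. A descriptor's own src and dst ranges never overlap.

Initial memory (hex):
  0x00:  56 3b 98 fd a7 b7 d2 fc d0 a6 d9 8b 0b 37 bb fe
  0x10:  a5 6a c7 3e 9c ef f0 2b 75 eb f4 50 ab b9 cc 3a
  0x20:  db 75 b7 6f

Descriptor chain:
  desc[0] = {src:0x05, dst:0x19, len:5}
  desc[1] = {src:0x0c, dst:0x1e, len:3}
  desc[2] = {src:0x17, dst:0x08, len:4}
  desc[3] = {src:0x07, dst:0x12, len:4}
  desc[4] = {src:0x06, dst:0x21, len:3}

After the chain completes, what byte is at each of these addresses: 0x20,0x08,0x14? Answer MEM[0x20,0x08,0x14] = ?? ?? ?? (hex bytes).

D0: mem[0x19..0x1d] <- [b7 d2 fc d0 a6]
D1: mem[0x1e..0x20] <- [0b 37 bb]
D2: mem[0x08..0x0b] <- [2b 75 b7 d2]
D3: mem[0x12..0x15] <- [fc 2b 75 b7]
D4: mem[0x21..0x23] <- [d2 fc 2b]
query mem[0x20]=0xbb, mem[0x08]=0x2b, mem[0x14]=0x75

MEM[0x20,0x08,0x14] = bb 2b 75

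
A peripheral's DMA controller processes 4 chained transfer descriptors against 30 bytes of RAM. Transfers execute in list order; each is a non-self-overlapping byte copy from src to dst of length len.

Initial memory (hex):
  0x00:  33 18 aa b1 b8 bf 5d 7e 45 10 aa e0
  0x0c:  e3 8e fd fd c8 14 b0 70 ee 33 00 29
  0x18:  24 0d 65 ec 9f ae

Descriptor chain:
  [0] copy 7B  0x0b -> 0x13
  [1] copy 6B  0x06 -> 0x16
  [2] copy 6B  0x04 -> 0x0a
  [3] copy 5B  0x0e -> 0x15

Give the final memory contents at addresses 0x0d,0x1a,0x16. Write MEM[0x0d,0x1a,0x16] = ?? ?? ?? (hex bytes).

MEM[0x0d,0x1a,0x16] = 7e aa 10

#0 dst[0x13+7] := {0xe0,0xe3,0x8e,0xfd,0xfd,0xc8,0x14}
#1 dst[0x16+6] := {0x5d,0x7e,0x45,0x10,0xaa,0xe0}
#2 dst[0x0a+6] := {0xb8,0xbf,0x5d,0x7e,0x45,0x10}
#3 dst[0x15+5] := {0x45,0x10,0xc8,0x14,0xb0}
query mem[0x0d]=0x7e, mem[0x1a]=0xaa, mem[0x16]=0x10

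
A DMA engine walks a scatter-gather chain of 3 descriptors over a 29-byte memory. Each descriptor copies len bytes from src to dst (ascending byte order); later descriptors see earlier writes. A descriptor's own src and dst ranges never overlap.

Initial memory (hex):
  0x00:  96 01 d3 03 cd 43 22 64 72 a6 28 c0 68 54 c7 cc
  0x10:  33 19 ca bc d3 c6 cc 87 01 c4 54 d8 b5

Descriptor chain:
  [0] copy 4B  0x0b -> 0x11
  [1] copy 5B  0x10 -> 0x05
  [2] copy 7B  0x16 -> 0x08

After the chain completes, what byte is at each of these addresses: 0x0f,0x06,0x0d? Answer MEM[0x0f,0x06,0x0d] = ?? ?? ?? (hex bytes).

MEM[0x0f,0x06,0x0d] = cc c0 d8

#0 dst[0x11+4] := {0xc0,0x68,0x54,0xc7}
#1 dst[0x05+5] := {0x33,0xc0,0x68,0x54,0xc7}
#2 dst[0x08+7] := {0xcc,0x87,0x01,0xc4,0x54,0xd8,0xb5}
query mem[0x0f]=0xcc, mem[0x06]=0xc0, mem[0x0d]=0xd8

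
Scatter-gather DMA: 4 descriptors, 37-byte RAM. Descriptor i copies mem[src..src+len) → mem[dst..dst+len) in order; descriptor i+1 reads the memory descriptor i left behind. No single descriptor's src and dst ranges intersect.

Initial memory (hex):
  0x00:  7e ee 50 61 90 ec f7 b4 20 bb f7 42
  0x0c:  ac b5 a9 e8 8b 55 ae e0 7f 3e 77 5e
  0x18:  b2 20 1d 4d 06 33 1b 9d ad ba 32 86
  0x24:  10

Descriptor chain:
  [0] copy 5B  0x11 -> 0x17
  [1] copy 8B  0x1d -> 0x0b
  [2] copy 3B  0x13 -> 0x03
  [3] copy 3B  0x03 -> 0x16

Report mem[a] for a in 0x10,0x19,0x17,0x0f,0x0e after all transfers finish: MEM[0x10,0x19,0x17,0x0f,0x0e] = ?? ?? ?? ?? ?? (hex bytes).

MEM[0x10,0x19,0x17,0x0f,0x0e] = 32 e0 7f ba ad

#0 dst[0x17+5] := {0x55,0xae,0xe0,0x7f,0x3e}
#1 dst[0x0b+8] := {0x33,0x1b,0x9d,0xad,0xba,0x32,0x86,0x10}
#2 dst[0x03+3] := {0xe0,0x7f,0x3e}
#3 dst[0x16+3] := {0xe0,0x7f,0x3e}
query mem[0x10]=0x32, mem[0x19]=0xe0, mem[0x17]=0x7f, mem[0x0f]=0xba, mem[0x0e]=0xad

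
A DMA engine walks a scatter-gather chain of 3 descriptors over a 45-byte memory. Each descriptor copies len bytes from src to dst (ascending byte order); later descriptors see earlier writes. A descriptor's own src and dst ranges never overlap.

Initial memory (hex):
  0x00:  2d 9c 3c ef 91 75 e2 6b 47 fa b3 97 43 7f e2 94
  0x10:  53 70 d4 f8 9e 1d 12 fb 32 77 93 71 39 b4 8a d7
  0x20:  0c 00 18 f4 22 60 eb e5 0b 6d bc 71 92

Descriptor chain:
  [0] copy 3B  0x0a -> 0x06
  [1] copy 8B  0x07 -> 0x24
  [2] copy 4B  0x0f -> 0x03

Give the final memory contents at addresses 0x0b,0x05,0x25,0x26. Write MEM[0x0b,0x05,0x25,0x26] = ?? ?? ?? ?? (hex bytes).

MEM[0x0b,0x05,0x25,0x26] = 97 70 43 fa

  after D0: wrote 3B at 0x06 = b39743
  after D1: wrote 8B at 0x24 = 9743fab397437fe2
  after D2: wrote 4B at 0x03 = 945370d4
query mem[0x0b]=0x97, mem[0x05]=0x70, mem[0x25]=0x43, mem[0x26]=0xfa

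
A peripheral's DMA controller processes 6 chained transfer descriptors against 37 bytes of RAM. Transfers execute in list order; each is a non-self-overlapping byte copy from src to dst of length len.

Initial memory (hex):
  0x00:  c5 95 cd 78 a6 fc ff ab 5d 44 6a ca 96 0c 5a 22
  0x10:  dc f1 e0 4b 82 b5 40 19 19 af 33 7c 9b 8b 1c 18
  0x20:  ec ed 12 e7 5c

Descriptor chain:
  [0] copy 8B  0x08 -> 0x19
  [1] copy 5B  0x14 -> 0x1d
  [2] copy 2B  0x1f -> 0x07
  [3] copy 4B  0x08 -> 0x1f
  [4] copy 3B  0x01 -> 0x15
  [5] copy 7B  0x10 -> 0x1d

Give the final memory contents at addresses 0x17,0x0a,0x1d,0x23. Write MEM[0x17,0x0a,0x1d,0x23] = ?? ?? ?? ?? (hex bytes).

MEM[0x17,0x0a,0x1d,0x23] = 78 6a dc cd

[0] 0x08->0x19 len=8 : 5d 44 6a ca 96 0c 5a 22
[1] 0x14->0x1d len=5 : 82 b5 40 19 19
[2] 0x1f->0x07 len=2 : 40 19
[3] 0x08->0x1f len=4 : 19 44 6a ca
[4] 0x01->0x15 len=3 : 95 cd 78
[5] 0x10->0x1d len=7 : dc f1 e0 4b 82 95 cd
query mem[0x17]=0x78, mem[0x0a]=0x6a, mem[0x1d]=0xdc, mem[0x23]=0xcd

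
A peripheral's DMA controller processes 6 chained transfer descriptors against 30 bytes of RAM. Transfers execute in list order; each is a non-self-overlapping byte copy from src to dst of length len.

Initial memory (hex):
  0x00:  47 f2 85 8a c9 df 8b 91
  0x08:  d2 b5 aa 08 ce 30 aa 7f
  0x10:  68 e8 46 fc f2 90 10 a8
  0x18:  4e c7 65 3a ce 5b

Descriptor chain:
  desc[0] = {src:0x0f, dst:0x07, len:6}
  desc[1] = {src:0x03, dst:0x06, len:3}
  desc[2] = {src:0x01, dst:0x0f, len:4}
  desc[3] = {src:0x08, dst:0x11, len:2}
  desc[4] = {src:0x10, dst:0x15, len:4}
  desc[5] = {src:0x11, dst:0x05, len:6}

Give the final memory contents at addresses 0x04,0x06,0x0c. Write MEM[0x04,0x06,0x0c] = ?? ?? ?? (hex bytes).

MEM[0x04,0x06,0x0c] = c9 e8 f2

#0 dst[0x07+6] := {0x7f,0x68,0xe8,0x46,0xfc,0xf2}
#1 dst[0x06+3] := {0x8a,0xc9,0xdf}
#2 dst[0x0f+4] := {0xf2,0x85,0x8a,0xc9}
#3 dst[0x11+2] := {0xdf,0xe8}
#4 dst[0x15+4] := {0x85,0xdf,0xe8,0xfc}
#5 dst[0x05+6] := {0xdf,0xe8,0xfc,0xf2,0x85,0xdf}
query mem[0x04]=0xc9, mem[0x06]=0xe8, mem[0x0c]=0xf2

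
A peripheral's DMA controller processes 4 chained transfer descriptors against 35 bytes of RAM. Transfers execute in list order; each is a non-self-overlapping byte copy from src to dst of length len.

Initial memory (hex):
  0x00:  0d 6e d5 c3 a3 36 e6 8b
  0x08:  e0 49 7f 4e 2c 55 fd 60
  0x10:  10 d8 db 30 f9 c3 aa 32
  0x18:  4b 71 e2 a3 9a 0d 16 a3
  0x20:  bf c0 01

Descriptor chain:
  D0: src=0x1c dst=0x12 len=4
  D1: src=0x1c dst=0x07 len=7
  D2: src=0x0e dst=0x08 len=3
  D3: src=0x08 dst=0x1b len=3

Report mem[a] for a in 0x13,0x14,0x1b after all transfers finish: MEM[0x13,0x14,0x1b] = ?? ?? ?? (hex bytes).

MEM[0x13,0x14,0x1b] = 0d 16 fd

D0: mem[0x12..0x15] <- [9a 0d 16 a3]
D1: mem[0x07..0x0d] <- [9a 0d 16 a3 bf c0 01]
D2: mem[0x08..0x0a] <- [fd 60 10]
D3: mem[0x1b..0x1d] <- [fd 60 10]
query mem[0x13]=0x0d, mem[0x14]=0x16, mem[0x1b]=0xfd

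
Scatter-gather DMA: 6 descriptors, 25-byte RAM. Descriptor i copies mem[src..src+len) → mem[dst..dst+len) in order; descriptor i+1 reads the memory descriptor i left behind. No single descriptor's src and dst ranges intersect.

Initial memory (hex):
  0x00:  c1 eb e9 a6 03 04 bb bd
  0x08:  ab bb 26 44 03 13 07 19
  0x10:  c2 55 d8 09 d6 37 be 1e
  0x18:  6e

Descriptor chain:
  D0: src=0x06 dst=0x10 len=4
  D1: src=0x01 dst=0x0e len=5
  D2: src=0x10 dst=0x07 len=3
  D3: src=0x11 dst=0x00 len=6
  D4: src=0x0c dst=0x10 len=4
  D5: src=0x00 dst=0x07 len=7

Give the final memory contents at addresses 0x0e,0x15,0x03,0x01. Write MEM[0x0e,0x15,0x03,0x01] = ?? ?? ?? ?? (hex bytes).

  after D0: wrote 4B at 0x10 = bbbdabbb
  after D1: wrote 5B at 0x0e = ebe9a60304
  after D2: wrote 3B at 0x07 = a60304
  after D3: wrote 6B at 0x00 = 0304bbd637be
  after D4: wrote 4B at 0x10 = 0313ebe9
  after D5: wrote 7B at 0x07 = 0304bbd637bebb
query mem[0x0e]=0xeb, mem[0x15]=0x37, mem[0x03]=0xd6, mem[0x01]=0x04

MEM[0x0e,0x15,0x03,0x01] = eb 37 d6 04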